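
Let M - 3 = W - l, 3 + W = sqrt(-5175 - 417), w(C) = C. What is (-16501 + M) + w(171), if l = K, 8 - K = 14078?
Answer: -2260 + 2*I*sqrt(1398) ≈ -2260.0 + 74.78*I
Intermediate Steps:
W = -3 + 2*I*sqrt(1398) (W = -3 + sqrt(-5175 - 417) = -3 + sqrt(-5592) = -3 + 2*I*sqrt(1398) ≈ -3.0 + 74.78*I)
K = -14070 (K = 8 - 1*14078 = 8 - 14078 = -14070)
l = -14070
M = 14070 + 2*I*sqrt(1398) (M = 3 + ((-3 + 2*I*sqrt(1398)) - 1*(-14070)) = 3 + ((-3 + 2*I*sqrt(1398)) + 14070) = 3 + (14067 + 2*I*sqrt(1398)) = 14070 + 2*I*sqrt(1398) ≈ 14070.0 + 74.78*I)
(-16501 + M) + w(171) = (-16501 + (14070 + 2*I*sqrt(1398))) + 171 = (-2431 + 2*I*sqrt(1398)) + 171 = -2260 + 2*I*sqrt(1398)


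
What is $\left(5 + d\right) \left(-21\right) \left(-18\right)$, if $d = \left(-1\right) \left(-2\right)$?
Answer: $2646$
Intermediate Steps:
$d = 2$
$\left(5 + d\right) \left(-21\right) \left(-18\right) = \left(5 + 2\right) \left(-21\right) \left(-18\right) = 7 \left(-21\right) \left(-18\right) = \left(-147\right) \left(-18\right) = 2646$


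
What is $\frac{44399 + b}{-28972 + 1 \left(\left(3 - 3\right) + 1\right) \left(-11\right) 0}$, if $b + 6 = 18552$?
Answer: $- \frac{62945}{28972} \approx -2.1726$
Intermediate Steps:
$b = 18546$ ($b = -6 + 18552 = 18546$)
$\frac{44399 + b}{-28972 + 1 \left(\left(3 - 3\right) + 1\right) \left(-11\right) 0} = \frac{44399 + 18546}{-28972 + 1 \left(\left(3 - 3\right) + 1\right) \left(-11\right) 0} = \frac{62945}{-28972 + 1 \left(\left(3 - 3\right) + 1\right) \left(-11\right) 0} = \frac{62945}{-28972 + 1 \left(0 + 1\right) \left(-11\right) 0} = \frac{62945}{-28972 + 1 \cdot 1 \left(-11\right) 0} = \frac{62945}{-28972 + 1 \left(-11\right) 0} = \frac{62945}{-28972 - 0} = \frac{62945}{-28972 + 0} = \frac{62945}{-28972} = 62945 \left(- \frac{1}{28972}\right) = - \frac{62945}{28972}$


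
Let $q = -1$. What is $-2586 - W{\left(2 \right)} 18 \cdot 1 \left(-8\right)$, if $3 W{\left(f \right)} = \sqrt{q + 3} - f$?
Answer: $-2682 + 48 \sqrt{2} \approx -2614.1$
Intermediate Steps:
$W{\left(f \right)} = - \frac{f}{3} + \frac{\sqrt{2}}{3}$ ($W{\left(f \right)} = \frac{\sqrt{-1 + 3} - f}{3} = \frac{\sqrt{2} - f}{3} = - \frac{f}{3} + \frac{\sqrt{2}}{3}$)
$-2586 - W{\left(2 \right)} 18 \cdot 1 \left(-8\right) = -2586 - \left(\left(- \frac{1}{3}\right) 2 + \frac{\sqrt{2}}{3}\right) 18 \cdot 1 \left(-8\right) = -2586 - \left(- \frac{2}{3} + \frac{\sqrt{2}}{3}\right) 18 \left(-8\right) = -2586 - \left(-12 + 6 \sqrt{2}\right) \left(-8\right) = -2586 - \left(96 - 48 \sqrt{2}\right) = -2682 + 48 \sqrt{2}$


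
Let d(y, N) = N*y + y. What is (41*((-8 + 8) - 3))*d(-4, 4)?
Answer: 2460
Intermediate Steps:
d(y, N) = y + N*y
(41*((-8 + 8) - 3))*d(-4, 4) = (41*((-8 + 8) - 3))*(-4*(1 + 4)) = (41*(0 - 3))*(-4*5) = (41*(-3))*(-20) = -123*(-20) = 2460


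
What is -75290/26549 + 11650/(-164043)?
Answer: -12660093320/4355177607 ≈ -2.9069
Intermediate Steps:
-75290/26549 + 11650/(-164043) = -75290*1/26549 + 11650*(-1/164043) = -75290/26549 - 11650/164043 = -12660093320/4355177607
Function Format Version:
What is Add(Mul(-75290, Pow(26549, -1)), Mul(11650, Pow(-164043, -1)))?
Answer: Rational(-12660093320, 4355177607) ≈ -2.9069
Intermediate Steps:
Add(Mul(-75290, Pow(26549, -1)), Mul(11650, Pow(-164043, -1))) = Add(Mul(-75290, Rational(1, 26549)), Mul(11650, Rational(-1, 164043))) = Add(Rational(-75290, 26549), Rational(-11650, 164043)) = Rational(-12660093320, 4355177607)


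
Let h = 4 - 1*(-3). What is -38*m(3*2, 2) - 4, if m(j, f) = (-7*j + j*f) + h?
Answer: 870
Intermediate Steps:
h = 7 (h = 4 + 3 = 7)
m(j, f) = 7 - 7*j + f*j (m(j, f) = (-7*j + j*f) + 7 = (-7*j + f*j) + 7 = 7 - 7*j + f*j)
-38*m(3*2, 2) - 4 = -38*(7 - 21*2 + 2*(3*2)) - 4 = -38*(7 - 7*6 + 2*6) - 4 = -38*(7 - 42 + 12) - 4 = -38*(-23) - 4 = 874 - 4 = 870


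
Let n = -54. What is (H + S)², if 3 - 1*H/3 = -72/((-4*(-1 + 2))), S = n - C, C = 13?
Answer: 12544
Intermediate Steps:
S = -67 (S = -54 - 1*13 = -54 - 13 = -67)
H = -45 (H = 9 - (-24)*9/((-4*(-1 + 2))) = 9 - (-24)*9/((-4*1)) = 9 - (-24)*9/(-4) = 9 - (-24)*9*(-¼) = 9 - (-24)*(-9)/4 = 9 - 3*18 = 9 - 54 = -45)
(H + S)² = (-45 - 67)² = (-112)² = 12544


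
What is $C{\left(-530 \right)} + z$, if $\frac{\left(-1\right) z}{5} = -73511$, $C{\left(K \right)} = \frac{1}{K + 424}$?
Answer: $\frac{38960829}{106} \approx 3.6756 \cdot 10^{5}$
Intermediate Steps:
$C{\left(K \right)} = \frac{1}{424 + K}$
$z = 367555$ ($z = \left(-5\right) \left(-73511\right) = 367555$)
$C{\left(-530 \right)} + z = \frac{1}{424 - 530} + 367555 = \frac{1}{-106} + 367555 = - \frac{1}{106} + 367555 = \frac{38960829}{106}$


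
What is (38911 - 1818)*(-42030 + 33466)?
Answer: -317664452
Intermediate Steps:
(38911 - 1818)*(-42030 + 33466) = 37093*(-8564) = -317664452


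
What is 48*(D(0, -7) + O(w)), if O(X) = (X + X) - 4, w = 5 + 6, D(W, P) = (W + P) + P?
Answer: 192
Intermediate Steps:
D(W, P) = W + 2*P (D(W, P) = (P + W) + P = W + 2*P)
w = 11
O(X) = -4 + 2*X (O(X) = 2*X - 4 = -4 + 2*X)
48*(D(0, -7) + O(w)) = 48*((0 + 2*(-7)) + (-4 + 2*11)) = 48*((0 - 14) + (-4 + 22)) = 48*(-14 + 18) = 48*4 = 192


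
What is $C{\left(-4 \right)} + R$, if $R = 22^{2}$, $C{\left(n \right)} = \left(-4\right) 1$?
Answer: $480$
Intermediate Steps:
$C{\left(n \right)} = -4$
$R = 484$
$C{\left(-4 \right)} + R = -4 + 484 = 480$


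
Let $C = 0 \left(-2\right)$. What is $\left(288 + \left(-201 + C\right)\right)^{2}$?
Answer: $7569$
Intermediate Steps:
$C = 0$
$\left(288 + \left(-201 + C\right)\right)^{2} = \left(288 + \left(-201 + 0\right)\right)^{2} = \left(288 - 201\right)^{2} = 87^{2} = 7569$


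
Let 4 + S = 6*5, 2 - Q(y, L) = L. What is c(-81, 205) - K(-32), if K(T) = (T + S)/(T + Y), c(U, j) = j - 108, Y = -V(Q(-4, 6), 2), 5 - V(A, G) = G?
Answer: 3389/35 ≈ 96.829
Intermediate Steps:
Q(y, L) = 2 - L
V(A, G) = 5 - G
Y = -3 (Y = -(5 - 1*2) = -(5 - 2) = -1*3 = -3)
c(U, j) = -108 + j
S = 26 (S = -4 + 6*5 = -4 + 30 = 26)
K(T) = (26 + T)/(-3 + T) (K(T) = (T + 26)/(T - 3) = (26 + T)/(-3 + T))
c(-81, 205) - K(-32) = (-108 + 205) - (26 - 32)/(-3 - 32) = 97 - (-6)/(-35) = 97 - (-1)*(-6)/35 = 97 - 1*6/35 = 97 - 6/35 = 3389/35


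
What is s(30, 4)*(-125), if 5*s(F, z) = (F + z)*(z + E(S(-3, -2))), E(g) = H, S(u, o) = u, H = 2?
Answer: -5100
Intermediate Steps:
E(g) = 2
s(F, z) = (2 + z)*(F + z)/5 (s(F, z) = ((F + z)*(z + 2))/5 = ((F + z)*(2 + z))/5 = ((2 + z)*(F + z))/5 = (2 + z)*(F + z)/5)
s(30, 4)*(-125) = ((⅕)*4² + (⅖)*30 + (⅖)*4 + (⅕)*30*4)*(-125) = ((⅕)*16 + 12 + 8/5 + 24)*(-125) = (16/5 + 12 + 8/5 + 24)*(-125) = (204/5)*(-125) = -5100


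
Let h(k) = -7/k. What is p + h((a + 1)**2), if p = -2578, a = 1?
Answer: -10319/4 ≈ -2579.8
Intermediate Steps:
p + h((a + 1)**2) = -2578 - 7/(1 + 1)**2 = -2578 - 7/(2**2) = -2578 - 7/4 = -10319/4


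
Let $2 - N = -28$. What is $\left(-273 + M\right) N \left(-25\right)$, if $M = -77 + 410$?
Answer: $-45000$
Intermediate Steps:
$N = 30$ ($N = 2 - -28 = 2 + 28 = 30$)
$M = 333$
$\left(-273 + M\right) N \left(-25\right) = \left(-273 + 333\right) 30 \left(-25\right) = 60 \left(-750\right) = -45000$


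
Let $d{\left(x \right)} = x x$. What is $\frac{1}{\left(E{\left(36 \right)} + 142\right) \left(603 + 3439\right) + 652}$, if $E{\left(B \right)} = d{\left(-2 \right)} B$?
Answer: $\frac{1}{1156664} \approx 8.6456 \cdot 10^{-7}$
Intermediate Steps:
$d{\left(x \right)} = x^{2}$
$E{\left(B \right)} = 4 B$ ($E{\left(B \right)} = \left(-2\right)^{2} B = 4 B$)
$\frac{1}{\left(E{\left(36 \right)} + 142\right) \left(603 + 3439\right) + 652} = \frac{1}{\left(4 \cdot 36 + 142\right) \left(603 + 3439\right) + 652} = \frac{1}{\left(144 + 142\right) 4042 + 652} = \frac{1}{286 \cdot 4042 + 652} = \frac{1}{1156012 + 652} = \frac{1}{1156664}$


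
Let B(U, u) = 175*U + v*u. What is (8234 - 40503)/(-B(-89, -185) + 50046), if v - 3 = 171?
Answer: -32269/97811 ≈ -0.32991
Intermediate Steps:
v = 174 (v = 3 + 171 = 174)
B(U, u) = 174*u + 175*U (B(U, u) = 175*U + 174*u = 174*u + 175*U)
(8234 - 40503)/(-B(-89, -185) + 50046) = (8234 - 40503)/(-(174*(-185) + 175*(-89)) + 50046) = -32269/(-(-32190 - 15575) + 50046) = -32269/(-1*(-47765) + 50046) = -32269/(47765 + 50046) = -32269/97811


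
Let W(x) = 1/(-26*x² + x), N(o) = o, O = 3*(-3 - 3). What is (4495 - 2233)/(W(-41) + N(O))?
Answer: -98955714/787447 ≈ -125.67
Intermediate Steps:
O = -18 (O = 3*(-6) = -18)
W(x) = 1/(x - 26*x²)
(4495 - 2233)/(W(-41) + N(O)) = (4495 - 2233)/(-1/(-41*(-1 + 26*(-41))) - 18) = 2262/(-1*(-1/41)/(-1 - 1066) - 18) = 2262/(-1*(-1/41)/(-1067) - 18) = 2262/(-1*(-1/41)*(-1/1067) - 18) = 2262/(-1/43747 - 18) = 2262/(-787447/43747) = 2262*(-43747/787447) = -98955714/787447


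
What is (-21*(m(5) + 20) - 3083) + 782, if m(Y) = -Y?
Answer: -2616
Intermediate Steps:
(-21*(m(5) + 20) - 3083) + 782 = (-21*(-1*5 + 20) - 3083) + 782 = (-21*(-5 + 20) - 3083) + 782 = (-21*15 - 3083) + 782 = (-315 - 3083) + 782 = -3398 + 782 = -2616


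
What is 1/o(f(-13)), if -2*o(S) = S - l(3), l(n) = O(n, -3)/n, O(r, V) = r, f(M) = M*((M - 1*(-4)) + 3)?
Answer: -2/77 ≈ -0.025974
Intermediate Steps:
f(M) = M*(7 + M) (f(M) = M*((M + 4) + 3) = M*((4 + M) + 3) = M*(7 + M))
l(n) = 1 (l(n) = n/n = 1)
o(S) = ½ - S/2 (o(S) = -(S - 1*1)/2 = -(S - 1)/2 = -(-1 + S)/2 = ½ - S/2)
1/o(f(-13)) = 1/(½ - (-13)*(7 - 13)/2) = 1/(½ - (-13)*(-6)/2) = 1/(½ - ½*78) = 1/(½ - 39) = 1/(-77/2) = -2/77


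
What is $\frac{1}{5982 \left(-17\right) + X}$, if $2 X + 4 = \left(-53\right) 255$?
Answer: $- \frac{2}{216907} \approx -9.2205 \cdot 10^{-6}$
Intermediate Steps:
$X = - \frac{13519}{2}$ ($X = -2 + \frac{\left(-53\right) 255}{2} = -2 + \frac{1}{2} \left(-13515\right) = -2 - \frac{13515}{2} = - \frac{13519}{2} \approx -6759.5$)
$\frac{1}{5982 \left(-17\right) + X} = \frac{1}{5982 \left(-17\right) - \frac{13519}{2}} = \frac{1}{-101694 - \frac{13519}{2}} = \frac{1}{- \frac{216907}{2}} = - \frac{2}{216907}$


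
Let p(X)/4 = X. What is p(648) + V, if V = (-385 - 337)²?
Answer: 523876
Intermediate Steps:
V = 521284 (V = (-722)² = 521284)
p(X) = 4*X
p(648) + V = 4*648 + 521284 = 2592 + 521284 = 523876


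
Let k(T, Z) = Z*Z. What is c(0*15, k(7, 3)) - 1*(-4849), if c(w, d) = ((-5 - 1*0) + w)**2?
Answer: 4874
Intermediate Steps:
k(T, Z) = Z**2
c(w, d) = (-5 + w)**2 (c(w, d) = ((-5 + 0) + w)**2 = (-5 + w)**2)
c(0*15, k(7, 3)) - 1*(-4849) = (-5 + 0*15)**2 - 1*(-4849) = (-5 + 0)**2 + 4849 = (-5)**2 + 4849 = 25 + 4849 = 4874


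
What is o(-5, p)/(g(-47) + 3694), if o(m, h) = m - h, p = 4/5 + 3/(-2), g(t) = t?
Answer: -43/36470 ≈ -0.0011791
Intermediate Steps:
p = -7/10 (p = 4*(1/5) + 3*(-1/2) = 4/5 - 3/2 = -7/10 ≈ -0.70000)
o(-5, p)/(g(-47) + 3694) = (-5 - 1*(-7/10))/(-47 + 3694) = (-5 + 7/10)/3647 = -43/10*1/3647 = -43/36470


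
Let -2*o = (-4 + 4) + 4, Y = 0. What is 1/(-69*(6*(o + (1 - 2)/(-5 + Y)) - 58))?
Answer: 5/23736 ≈ 0.00021065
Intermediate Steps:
o = -2 (o = -((-4 + 4) + 4)/2 = -(0 + 4)/2 = -½*4 = -2)
1/(-69*(6*(o + (1 - 2)/(-5 + Y)) - 58)) = 1/(-69*(6*(-2 + (1 - 2)/(-5 + 0)) - 58)) = 1/(-69*(6*(-2 - 1/(-5)) - 58)) = 1/(-69*(6*(-2 - 1*(-⅕)) - 58)) = 1/(-69*(6*(-2 + ⅕) - 58)) = 1/(-69*(6*(-9/5) - 58)) = 1/(-69*(-54/5 - 58)) = 1/(-69*(-344/5)) = 1/(23736/5) = 5/23736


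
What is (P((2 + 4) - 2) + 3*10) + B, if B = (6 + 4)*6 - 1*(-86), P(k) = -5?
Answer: 171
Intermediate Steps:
B = 146 (B = 10*6 + 86 = 60 + 86 = 146)
(P((2 + 4) - 2) + 3*10) + B = (-5 + 3*10) + 146 = (-5 + 30) + 146 = 25 + 146 = 171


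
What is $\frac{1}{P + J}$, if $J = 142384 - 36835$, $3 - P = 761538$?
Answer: $- \frac{1}{655986} \approx -1.5244 \cdot 10^{-6}$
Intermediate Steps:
$P = -761535$ ($P = 3 - 761538 = -761535$)
$J = 105549$
$\frac{1}{P + J} = \frac{1}{-761535 + 105549} = \frac{1}{-655986} = - \frac{1}{655986}$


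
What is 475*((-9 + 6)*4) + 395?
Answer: -5305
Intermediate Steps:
475*((-9 + 6)*4) + 395 = 475*(-3*4) + 395 = 475*(-12) + 395 = -5700 + 395 = -5305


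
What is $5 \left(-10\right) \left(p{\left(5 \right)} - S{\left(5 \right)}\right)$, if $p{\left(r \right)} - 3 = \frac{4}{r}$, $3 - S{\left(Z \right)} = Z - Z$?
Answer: $-40$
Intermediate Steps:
$S{\left(Z \right)} = 3$ ($S{\left(Z \right)} = 3 - \left(Z - Z\right) = 3 - 0 = 3 + 0 = 3$)
$p{\left(r \right)} = 3 + \frac{4}{r}$
$5 \left(-10\right) \left(p{\left(5 \right)} - S{\left(5 \right)}\right) = 5 \left(-10\right) \left(\left(3 + \frac{4}{5}\right) - 3\right) = - 50 \left(\left(3 + 4 \cdot \frac{1}{5}\right) - 3\right) = - 50 \left(\left(3 + \frac{4}{5}\right) - 3\right) = - 50 \left(\frac{19}{5} - 3\right) = \left(-50\right) \frac{4}{5} = -40$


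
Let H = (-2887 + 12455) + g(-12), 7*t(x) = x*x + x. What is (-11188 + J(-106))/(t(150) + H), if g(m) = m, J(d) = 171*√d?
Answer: -39158/44771 + 1197*I*√106/89542 ≈ -0.87463 + 0.13763*I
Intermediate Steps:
t(x) = x/7 + x²/7 (t(x) = (x*x + x)/7 = (x² + x)/7 = (x + x²)/7 = x/7 + x²/7)
H = 9556 (H = (-2887 + 12455) - 12 = 9568 - 12 = 9556)
(-11188 + J(-106))/(t(150) + H) = (-11188 + 171*√(-106))/((⅐)*150*(1 + 150) + 9556) = (-11188 + 171*(I*√106))/((⅐)*150*151 + 9556) = (-11188 + 171*I*√106)/(22650/7 + 9556) = (-11188 + 171*I*√106)/(89542/7) = (-11188 + 171*I*√106)*(7/89542) = -39158/44771 + 1197*I*√106/89542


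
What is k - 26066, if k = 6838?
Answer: -19228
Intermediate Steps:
k - 26066 = 6838 - 26066 = -19228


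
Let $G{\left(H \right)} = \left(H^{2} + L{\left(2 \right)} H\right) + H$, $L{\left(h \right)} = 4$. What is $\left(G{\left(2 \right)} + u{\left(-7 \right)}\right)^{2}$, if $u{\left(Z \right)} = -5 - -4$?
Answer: $169$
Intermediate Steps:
$u{\left(Z \right)} = -1$ ($u{\left(Z \right)} = -5 + 4 = -1$)
$G{\left(H \right)} = H^{2} + 5 H$ ($G{\left(H \right)} = \left(H^{2} + 4 H\right) + H = H^{2} + 5 H$)
$\left(G{\left(2 \right)} + u{\left(-7 \right)}\right)^{2} = \left(2 \left(5 + 2\right) - 1\right)^{2} = \left(2 \cdot 7 - 1\right)^{2} = \left(14 - 1\right)^{2} = 13^{2} = 169$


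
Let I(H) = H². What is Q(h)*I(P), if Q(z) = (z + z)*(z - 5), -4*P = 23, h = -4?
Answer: 4761/2 ≈ 2380.5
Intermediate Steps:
P = -23/4 (P = -¼*23 = -23/4 ≈ -5.7500)
Q(z) = 2*z*(-5 + z) (Q(z) = (2*z)*(-5 + z) = 2*z*(-5 + z))
Q(h)*I(P) = (2*(-4)*(-5 - 4))*(-23/4)² = (2*(-4)*(-9))*(529/16) = 72*(529/16) = 4761/2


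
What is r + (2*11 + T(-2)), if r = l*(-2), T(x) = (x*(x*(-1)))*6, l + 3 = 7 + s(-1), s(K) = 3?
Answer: -16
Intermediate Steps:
l = 7 (l = -3 + (7 + 3) = -3 + 10 = 7)
T(x) = -6*x**2 (T(x) = (x*(-x))*6 = -x**2*6 = -6*x**2)
r = -14 (r = 7*(-2) = -14)
r + (2*11 + T(-2)) = -14 + (2*11 - 6*(-2)**2) = -14 + (22 - 6*4) = -14 + (22 - 24) = -14 - 2 = -16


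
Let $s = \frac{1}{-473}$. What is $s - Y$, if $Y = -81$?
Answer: $\frac{38312}{473} \approx 80.998$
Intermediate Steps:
$s = - \frac{1}{473} \approx -0.0021142$
$s - Y = - \frac{1}{473} - -81 = - \frac{1}{473} + 81 = \frac{38312}{473}$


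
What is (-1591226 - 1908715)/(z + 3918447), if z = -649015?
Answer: -3499941/3269432 ≈ -1.0705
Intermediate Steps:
(-1591226 - 1908715)/(z + 3918447) = (-1591226 - 1908715)/(-649015 + 3918447) = -3499941/3269432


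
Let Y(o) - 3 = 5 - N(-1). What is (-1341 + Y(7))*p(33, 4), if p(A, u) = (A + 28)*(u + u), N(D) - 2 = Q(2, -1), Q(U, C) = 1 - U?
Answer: -650992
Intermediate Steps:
N(D) = 1 (N(D) = 2 + (1 - 1*2) = 2 + (1 - 2) = 2 - 1 = 1)
Y(o) = 7 (Y(o) = 3 + (5 - 1*1) = 3 + (5 - 1) = 3 + 4 = 7)
p(A, u) = 2*u*(28 + A) (p(A, u) = (28 + A)*(2*u) = 2*u*(28 + A))
(-1341 + Y(7))*p(33, 4) = (-1341 + 7)*(2*4*(28 + 33)) = -2668*4*61 = -1334*488 = -650992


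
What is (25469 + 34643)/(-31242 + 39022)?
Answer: 15028/1945 ≈ 7.7265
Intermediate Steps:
(25469 + 34643)/(-31242 + 39022) = 60112/7780 = 60112*(1/7780) = 15028/1945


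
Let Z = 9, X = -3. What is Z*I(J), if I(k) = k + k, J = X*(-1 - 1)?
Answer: 108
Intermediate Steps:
J = 6 (J = -3*(-1 - 1) = -3*(-2) = 6)
I(k) = 2*k
Z*I(J) = 9*(2*6) = 9*12 = 108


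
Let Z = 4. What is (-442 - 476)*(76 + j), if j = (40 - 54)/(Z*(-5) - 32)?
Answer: -910197/13 ≈ -70015.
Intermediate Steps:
j = 7/26 (j = (40 - 54)/(4*(-5) - 32) = -14/(-20 - 32) = -14/(-52) = -14*(-1/52) = 7/26 ≈ 0.26923)
(-442 - 476)*(76 + j) = (-442 - 476)*(76 + 7/26) = -918*1983/26 = -910197/13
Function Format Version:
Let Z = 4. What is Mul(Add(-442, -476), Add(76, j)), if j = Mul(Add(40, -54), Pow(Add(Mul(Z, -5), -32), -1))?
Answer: Rational(-910197, 13) ≈ -70015.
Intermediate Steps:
j = Rational(7, 26) (j = Mul(Add(40, -54), Pow(Add(Mul(4, -5), -32), -1)) = Mul(-14, Pow(Add(-20, -32), -1)) = Mul(-14, Pow(-52, -1)) = Mul(-14, Rational(-1, 52)) = Rational(7, 26) ≈ 0.26923)
Mul(Add(-442, -476), Add(76, j)) = Mul(Add(-442, -476), Add(76, Rational(7, 26))) = Mul(-918, Rational(1983, 26)) = Rational(-910197, 13)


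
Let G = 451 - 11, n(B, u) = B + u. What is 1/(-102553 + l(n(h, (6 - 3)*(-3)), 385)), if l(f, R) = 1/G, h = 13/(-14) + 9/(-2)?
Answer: -440/45123319 ≈ -9.7510e-6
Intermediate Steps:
h = -38/7 (h = 13*(-1/14) + 9*(-1/2) = -13/14 - 9/2 = -38/7 ≈ -5.4286)
G = 440
l(f, R) = 1/440
1/(-102553 + l(n(h, (6 - 3)*(-3)), 385)) = 1/(-102553 + 1/440) = 1/(-45123319/440) = -440/45123319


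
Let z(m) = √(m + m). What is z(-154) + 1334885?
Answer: 1334885 + 2*I*√77 ≈ 1.3349e+6 + 17.55*I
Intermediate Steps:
z(m) = √2*√m (z(m) = √(2*m) = √2*√m)
z(-154) + 1334885 = √2*√(-154) + 1334885 = √2*(I*√154) + 1334885 = 2*I*√77 + 1334885 = 1334885 + 2*I*√77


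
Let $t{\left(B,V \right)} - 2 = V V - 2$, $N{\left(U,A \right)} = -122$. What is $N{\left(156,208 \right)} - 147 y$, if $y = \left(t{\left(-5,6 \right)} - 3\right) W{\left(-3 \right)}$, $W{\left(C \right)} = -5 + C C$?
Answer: $-19526$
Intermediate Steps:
$W{\left(C \right)} = -5 + C^{2}$
$t{\left(B,V \right)} = V^{2}$ ($t{\left(B,V \right)} = 2 + \left(V V - 2\right) = 2 + \left(V^{2} - 2\right) = 2 + \left(-2 + V^{2}\right) = V^{2}$)
$y = 132$ ($y = \left(6^{2} - 3\right) \left(-5 + \left(-3\right)^{2}\right) = \left(36 - 3\right) \left(-5 + 9\right) = 33 \cdot 4 = 132$)
$N{\left(156,208 \right)} - 147 y = -122 - 19404 = -19526$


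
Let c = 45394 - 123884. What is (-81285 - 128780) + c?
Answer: -288555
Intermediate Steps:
c = -78490
(-81285 - 128780) + c = (-81285 - 128780) - 78490 = -210065 - 78490 = -288555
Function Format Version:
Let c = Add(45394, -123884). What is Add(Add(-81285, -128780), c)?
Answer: -288555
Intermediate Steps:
c = -78490
Add(Add(-81285, -128780), c) = Add(Add(-81285, -128780), -78490) = Add(-210065, -78490) = -288555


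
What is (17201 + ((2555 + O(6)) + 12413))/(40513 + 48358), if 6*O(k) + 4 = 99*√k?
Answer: 96505/266613 + 33*√6/177742 ≈ 0.36242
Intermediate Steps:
O(k) = -⅔ + 33*√k/2 (O(k) = -⅔ + (99*√k)/6 = -⅔ + 33*√k/2)
(17201 + ((2555 + O(6)) + 12413))/(40513 + 48358) = (17201 + ((2555 + (-⅔ + 33*√6/2)) + 12413))/(40513 + 48358) = (17201 + ((7663/3 + 33*√6/2) + 12413))/88871 = (17201 + (44902/3 + 33*√6/2))*(1/88871) = (96505/3 + 33*√6/2)*(1/88871) = 96505/266613 + 33*√6/177742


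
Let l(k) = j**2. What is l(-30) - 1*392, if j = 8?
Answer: -328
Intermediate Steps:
l(k) = 64 (l(k) = 8**2 = 64)
l(-30) - 1*392 = 64 - 1*392 = 64 - 392 = -328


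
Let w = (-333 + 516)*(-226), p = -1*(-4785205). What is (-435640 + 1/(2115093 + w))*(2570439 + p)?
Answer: -6645102878593161956/2073735 ≈ -3.2044e+12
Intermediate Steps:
p = 4785205
w = -41358 (w = 183*(-226) = -41358)
(-435640 + 1/(2115093 + w))*(2570439 + p) = (-435640 + 1/(2115093 - 41358))*(2570439 + 4785205) = (-435640 + 1/2073735)*7355644 = -903401915399/2073735*7355644 = -6645102878593161956/2073735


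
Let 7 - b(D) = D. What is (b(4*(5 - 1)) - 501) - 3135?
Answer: -3645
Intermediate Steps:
b(D) = 7 - D
(b(4*(5 - 1)) - 501) - 3135 = ((7 - 4*(5 - 1)) - 501) - 3135 = ((7 - 4*4) - 501) - 3135 = ((7 - 1*16) - 501) - 3135 = ((7 - 16) - 501) - 3135 = (-9 - 501) - 3135 = -510 - 3135 = -3645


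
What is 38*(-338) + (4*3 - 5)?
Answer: -12837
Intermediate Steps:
38*(-338) + (4*3 - 5) = -12844 + (12 - 5) = -12844 + 7 = -12837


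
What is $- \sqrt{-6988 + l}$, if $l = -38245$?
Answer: $- i \sqrt{45233} \approx - 212.68 i$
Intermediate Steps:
$- \sqrt{-6988 + l} = - \sqrt{-6988 - 38245} = - \sqrt{-45233} = - i \sqrt{45233}$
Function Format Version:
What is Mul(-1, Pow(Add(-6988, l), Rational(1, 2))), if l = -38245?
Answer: Mul(-1, I, Pow(45233, Rational(1, 2))) ≈ Mul(-212.68, I)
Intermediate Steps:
Mul(-1, Pow(Add(-6988, l), Rational(1, 2))) = Mul(-1, Pow(Add(-6988, -38245), Rational(1, 2))) = Mul(-1, Pow(-45233, Rational(1, 2))) = Mul(-1, Mul(I, Pow(45233, Rational(1, 2)))) = Mul(-1, I, Pow(45233, Rational(1, 2)))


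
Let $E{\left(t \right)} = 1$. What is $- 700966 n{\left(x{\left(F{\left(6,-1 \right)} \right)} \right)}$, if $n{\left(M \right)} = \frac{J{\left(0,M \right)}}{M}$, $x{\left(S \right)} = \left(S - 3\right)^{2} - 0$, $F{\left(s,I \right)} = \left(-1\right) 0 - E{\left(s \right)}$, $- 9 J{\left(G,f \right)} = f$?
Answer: $\frac{700966}{9} \approx 77885.0$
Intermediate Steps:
$J{\left(G,f \right)} = - \frac{f}{9}$
$F{\left(s,I \right)} = -1$ ($F{\left(s,I \right)} = \left(-1\right) 0 - 1 = 0 - 1 = -1$)
$x{\left(S \right)} = \left(-3 + S\right)^{2}$ ($x{\left(S \right)} = \left(-3 + S\right)^{2} + 0 = \left(-3 + S\right)^{2}$)
$n{\left(M \right)} = - \frac{1}{9}$ ($n{\left(M \right)} = \frac{\left(- \frac{1}{9}\right) M}{M} = - \frac{1}{9}$)
$- 700966 n{\left(x{\left(F{\left(6,-1 \right)} \right)} \right)} = \left(-700966\right) \left(- \frac{1}{9}\right) = \frac{700966}{9}$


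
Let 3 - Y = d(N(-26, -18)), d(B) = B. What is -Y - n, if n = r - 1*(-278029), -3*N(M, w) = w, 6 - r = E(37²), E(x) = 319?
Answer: -277713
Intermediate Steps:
r = -313 (r = 6 - 1*319 = 6 - 319 = -313)
N(M, w) = -w/3
Y = -3 (Y = 3 - (-1)*(-18)/3 = 3 - 1*6 = 3 - 6 = -3)
n = 277716 (n = -313 - 1*(-278029) = -313 + 278029 = 277716)
-Y - n = -1*(-3) - 1*277716 = 3 - 277716 = -277713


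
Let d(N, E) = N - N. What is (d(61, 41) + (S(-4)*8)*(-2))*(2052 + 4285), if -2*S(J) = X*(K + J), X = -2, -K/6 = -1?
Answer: -202784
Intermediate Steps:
K = 6 (K = -6*(-1) = 6)
S(J) = 6 + J (S(J) = -(-1)*(6 + J) = -(-12 - 2*J)/2 = 6 + J)
d(N, E) = 0
(d(61, 41) + (S(-4)*8)*(-2))*(2052 + 4285) = (0 + ((6 - 4)*8)*(-2))*(2052 + 4285) = (0 + (2*8)*(-2))*6337 = (0 + 16*(-2))*6337 = (0 - 32)*6337 = -32*6337 = -202784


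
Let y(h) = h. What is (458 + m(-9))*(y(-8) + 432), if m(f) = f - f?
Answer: 194192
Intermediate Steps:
m(f) = 0
(458 + m(-9))*(y(-8) + 432) = (458 + 0)*(-8 + 432) = 458*424 = 194192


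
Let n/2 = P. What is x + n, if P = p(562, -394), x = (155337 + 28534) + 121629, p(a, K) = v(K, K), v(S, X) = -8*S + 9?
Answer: 311822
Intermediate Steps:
v(S, X) = 9 - 8*S
p(a, K) = 9 - 8*K
x = 305500 (x = 183871 + 121629 = 305500)
P = 3161 (P = 9 - 8*(-394) = 9 + 3152 = 3161)
n = 6322 (n = 2*3161 = 6322)
x + n = 305500 + 6322 = 311822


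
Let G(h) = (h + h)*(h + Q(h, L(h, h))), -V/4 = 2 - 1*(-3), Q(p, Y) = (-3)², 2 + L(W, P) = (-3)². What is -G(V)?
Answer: -440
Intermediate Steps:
L(W, P) = 7 (L(W, P) = -2 + (-3)² = -2 + 9 = 7)
Q(p, Y) = 9
V = -20 (V = -4*(2 - 1*(-3)) = -4*(2 + 3) = -4*5 = -20)
G(h) = 2*h*(9 + h) (G(h) = (h + h)*(h + 9) = (2*h)*(9 + h) = 2*h*(9 + h))
-G(V) = -2*(-20)*(9 - 20) = -2*(-20)*(-11) = -1*440 = -440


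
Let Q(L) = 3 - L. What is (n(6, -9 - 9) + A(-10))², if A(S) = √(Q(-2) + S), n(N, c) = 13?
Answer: (13 + I*√5)² ≈ 164.0 + 58.138*I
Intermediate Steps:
A(S) = √(5 + S) (A(S) = √((3 - 1*(-2)) + S) = √((3 + 2) + S) = √(5 + S))
(n(6, -9 - 9) + A(-10))² = (13 + √(5 - 10))² = (13 + √(-5))² = (13 + I*√5)²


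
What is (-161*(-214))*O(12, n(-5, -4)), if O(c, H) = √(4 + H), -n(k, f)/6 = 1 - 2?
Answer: 34454*√10 ≈ 1.0895e+5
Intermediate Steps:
n(k, f) = 6 (n(k, f) = -6*(1 - 2) = -6*(-1) = 6)
(-161*(-214))*O(12, n(-5, -4)) = (-161*(-214))*√(4 + 6) = 34454*√10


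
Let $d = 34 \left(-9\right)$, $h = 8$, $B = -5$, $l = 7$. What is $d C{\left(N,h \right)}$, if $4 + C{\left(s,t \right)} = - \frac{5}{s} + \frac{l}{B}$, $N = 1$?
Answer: $\frac{15912}{5} \approx 3182.4$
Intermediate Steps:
$d = -306$
$C{\left(s,t \right)} = - \frac{27}{5} - \frac{5}{s}$ ($C{\left(s,t \right)} = -4 + \left(- \frac{5}{s} + \frac{7}{-5}\right) = -4 + \left(- \frac{5}{s} + 7 \left(- \frac{1}{5}\right)\right) = -4 - \left(\frac{7}{5} + \frac{5}{s}\right) = - \frac{27}{5} - \frac{5}{s}$)
$d C{\left(N,h \right)} = - 306 \left(- \frac{27}{5} - \frac{5}{1}\right) = - 306 \left(- \frac{27}{5} - 5\right) = \left(-306\right) \left(- \frac{52}{5}\right) = \frac{15912}{5}$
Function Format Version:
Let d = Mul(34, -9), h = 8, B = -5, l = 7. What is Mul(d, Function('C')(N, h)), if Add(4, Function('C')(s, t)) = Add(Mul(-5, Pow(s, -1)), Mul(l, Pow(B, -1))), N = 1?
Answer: Rational(15912, 5) ≈ 3182.4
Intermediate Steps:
d = -306
Function('C')(s, t) = Add(Rational(-27, 5), Mul(-5, Pow(s, -1))) (Function('C')(s, t) = Add(-4, Add(Mul(-5, Pow(s, -1)), Mul(7, Pow(-5, -1)))) = Add(-4, Add(Mul(-5, Pow(s, -1)), Mul(7, Rational(-1, 5)))) = Add(-4, Add(Mul(-5, Pow(s, -1)), Rational(-7, 5))) = Add(-4, Add(Rational(-7, 5), Mul(-5, Pow(s, -1)))) = Add(Rational(-27, 5), Mul(-5, Pow(s, -1))))
Mul(d, Function('C')(N, h)) = Mul(-306, Add(Rational(-27, 5), Mul(-5, Pow(1, -1)))) = Mul(-306, Add(Rational(-27, 5), Mul(-5, 1))) = Mul(-306, Add(Rational(-27, 5), -5)) = Mul(-306, Rational(-52, 5)) = Rational(15912, 5)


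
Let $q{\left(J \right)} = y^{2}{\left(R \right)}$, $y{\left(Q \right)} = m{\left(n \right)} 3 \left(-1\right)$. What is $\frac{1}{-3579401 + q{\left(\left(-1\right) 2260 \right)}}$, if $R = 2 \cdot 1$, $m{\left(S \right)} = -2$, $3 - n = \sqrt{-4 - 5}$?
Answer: $- \frac{1}{3579365} \approx -2.7938 \cdot 10^{-7}$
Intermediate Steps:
$n = 3 - 3 i$ ($n = 3 - \sqrt{-4 - 5} = 3 - \sqrt{-9} = 3 - 3 i \approx 3.0 - 3.0 i$)
$R = 2$
$y{\left(Q \right)} = 6$ ($y{\left(Q \right)} = \left(-2\right) 3 \left(-1\right) = \left(-6\right) \left(-1\right) = 6$)
$q{\left(J \right)} = 36$ ($q{\left(J \right)} = 6^{2} = 36$)
$\frac{1}{-3579401 + q{\left(\left(-1\right) 2260 \right)}} = \frac{1}{-3579401 + 36} = \frac{1}{-3579365} = - \frac{1}{3579365}$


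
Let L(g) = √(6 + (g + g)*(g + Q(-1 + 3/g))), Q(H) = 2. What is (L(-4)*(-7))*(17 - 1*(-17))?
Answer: -238*√22 ≈ -1116.3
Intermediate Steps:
L(g) = √(6 + 2*g*(2 + g)) (L(g) = √(6 + (g + g)*(g + 2)) = √(6 + (2*g)*(2 + g)) = √(6 + 2*g*(2 + g)))
(L(-4)*(-7))*(17 - 1*(-17)) = (√(6 + 2*(-4)² + 4*(-4))*(-7))*(17 - 1*(-17)) = (√(6 + 2*16 - 16)*(-7))*(17 + 17) = (√(6 + 32 - 16)*(-7))*34 = (√22*(-7))*34 = -7*√22*34 = -238*√22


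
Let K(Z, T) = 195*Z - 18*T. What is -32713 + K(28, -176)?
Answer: -24085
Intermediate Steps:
K(Z, T) = -18*T + 195*Z
-32713 + K(28, -176) = -32713 + (-18*(-176) + 195*28) = -32713 + (3168 + 5460) = -32713 + 8628 = -24085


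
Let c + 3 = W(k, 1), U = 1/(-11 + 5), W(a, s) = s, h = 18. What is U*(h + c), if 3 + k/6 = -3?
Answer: -8/3 ≈ -2.6667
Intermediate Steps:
k = -36 (k = -18 + 6*(-3) = -18 - 18 = -36)
U = -⅙ (U = 1/(-6) = -⅙ ≈ -0.16667)
c = -2 (c = -3 + 1 = -2)
U*(h + c) = -(18 - 2)/6 = -⅙*16 = -8/3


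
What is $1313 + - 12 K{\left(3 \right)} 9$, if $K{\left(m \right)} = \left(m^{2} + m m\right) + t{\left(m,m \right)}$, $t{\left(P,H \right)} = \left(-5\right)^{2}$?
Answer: $-3331$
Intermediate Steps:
$t{\left(P,H \right)} = 25$
$K{\left(m \right)} = 25 + 2 m^{2}$ ($K{\left(m \right)} = \left(m^{2} + m m\right) + 25 = \left(m^{2} + m^{2}\right) + 25 = 2 m^{2} + 25 = 25 + 2 m^{2}$)
$1313 + - 12 K{\left(3 \right)} 9 = 1313 + - 12 \left(25 + 2 \cdot 3^{2}\right) 9 = 1313 + - 12 \left(25 + 2 \cdot 9\right) 9 = 1313 + - 12 \left(25 + 18\right) 9 = 1313 + \left(-12\right) 43 \cdot 9 = 1313 - 4644 = -3331$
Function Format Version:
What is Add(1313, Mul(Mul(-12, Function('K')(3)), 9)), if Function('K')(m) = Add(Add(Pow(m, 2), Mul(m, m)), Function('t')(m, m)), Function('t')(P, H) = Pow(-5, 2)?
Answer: -3331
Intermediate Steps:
Function('t')(P, H) = 25
Function('K')(m) = Add(25, Mul(2, Pow(m, 2))) (Function('K')(m) = Add(Add(Pow(m, 2), Mul(m, m)), 25) = Add(Add(Pow(m, 2), Pow(m, 2)), 25) = Add(Mul(2, Pow(m, 2)), 25) = Add(25, Mul(2, Pow(m, 2))))
Add(1313, Mul(Mul(-12, Function('K')(3)), 9)) = Add(1313, Mul(Mul(-12, Add(25, Mul(2, Pow(3, 2)))), 9)) = Add(1313, Mul(Mul(-12, Add(25, Mul(2, 9))), 9)) = Add(1313, Mul(Mul(-12, Add(25, 18)), 9)) = Add(1313, Mul(Mul(-12, 43), 9)) = Add(1313, Mul(-516, 9)) = Add(1313, -4644) = -3331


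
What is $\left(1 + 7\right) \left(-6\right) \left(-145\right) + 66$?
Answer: $7026$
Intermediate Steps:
$\left(1 + 7\right) \left(-6\right) \left(-145\right) + 66 = 8 \left(-6\right) \left(-145\right) + 66 = \left(-48\right) \left(-145\right) + 66 = 6960 + 66 = 7026$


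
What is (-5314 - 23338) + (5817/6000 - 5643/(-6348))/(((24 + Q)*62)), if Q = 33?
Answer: -107129023777769/3738972000 ≈ -28652.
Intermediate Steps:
(-5314 - 23338) + (5817/6000 - 5643/(-6348))/(((24 + Q)*62)) = (-5314 - 23338) + (5817/6000 - 5643/(-6348))/(((24 + 33)*62)) = -28652 + (5817*(1/6000) - 5643*(-1/6348))/((57*62)) = -28652 + (1939/2000 + 1881/2116)/3534 = -28652 + (1966231/1058000)*(1/3534) = -28652 + 1966231/3738972000 = -107129023777769/3738972000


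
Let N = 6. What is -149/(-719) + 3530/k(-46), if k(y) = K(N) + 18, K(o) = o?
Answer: 1270823/8628 ≈ 147.29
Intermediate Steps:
k(y) = 24 (k(y) = 6 + 18 = 24)
-149/(-719) + 3530/k(-46) = -149/(-719) + 3530/24 = -149*(-1/719) + 3530*(1/24) = 149/719 + 1765/12 = 1270823/8628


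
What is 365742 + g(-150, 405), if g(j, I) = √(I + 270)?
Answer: 365742 + 15*√3 ≈ 3.6577e+5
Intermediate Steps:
g(j, I) = √(270 + I)
365742 + g(-150, 405) = 365742 + √(270 + 405) = 365742 + √675 = 365742 + 15*√3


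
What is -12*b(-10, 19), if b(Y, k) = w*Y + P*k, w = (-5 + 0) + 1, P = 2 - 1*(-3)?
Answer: -1620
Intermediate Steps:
P = 5 (P = 2 + 3 = 5)
w = -4 (w = -5 + 1 = -4)
b(Y, k) = -4*Y + 5*k
-12*b(-10, 19) = -12*(-4*(-10) + 5*19) = -12*(40 + 95) = -12*135 = -1620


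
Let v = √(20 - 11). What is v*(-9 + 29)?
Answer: 60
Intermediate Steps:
v = 3 (v = √9 = 3)
v*(-9 + 29) = 3*(-9 + 29) = 3*20 = 60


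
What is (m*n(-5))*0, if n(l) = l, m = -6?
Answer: 0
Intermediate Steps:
(m*n(-5))*0 = -6*(-5)*0 = 30*0 = 0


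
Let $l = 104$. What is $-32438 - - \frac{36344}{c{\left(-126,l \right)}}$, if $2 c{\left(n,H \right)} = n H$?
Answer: $- \frac{3795895}{117} \approx -32444.0$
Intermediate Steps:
$c{\left(n,H \right)} = \frac{H n}{2}$ ($c{\left(n,H \right)} = \frac{n H}{2} = \frac{H n}{2}$)
$-32438 - - \frac{36344}{c{\left(-126,l \right)}} = -32438 - - \frac{36344}{\frac{1}{2} \cdot 104 \left(-126\right)} = -32438 - - \frac{36344}{-6552} = -32438 - \left(-36344\right) \left(- \frac{1}{6552}\right) = -32438 - \frac{649}{117} = - \frac{3795895}{117}$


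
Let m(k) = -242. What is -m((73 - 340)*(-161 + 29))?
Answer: 242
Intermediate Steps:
-m((73 - 340)*(-161 + 29)) = -1*(-242) = 242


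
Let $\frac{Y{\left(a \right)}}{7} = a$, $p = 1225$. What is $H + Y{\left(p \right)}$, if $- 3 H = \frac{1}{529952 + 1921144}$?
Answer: $\frac{63054444599}{7353288} \approx 8575.0$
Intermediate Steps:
$Y{\left(a \right)} = 7 a$
$H = - \frac{1}{7353288}$ ($H = - \frac{1}{3 \left(529952 + 1921144\right)} = - \frac{1}{3 \cdot 2451096} = \left(- \frac{1}{3}\right) \frac{1}{2451096} = - \frac{1}{7353288} \approx -1.3599 \cdot 10^{-7}$)
$H + Y{\left(p \right)} = - \frac{1}{7353288} + 7 \cdot 1225 = - \frac{1}{7353288} + 8575 = \frac{63054444599}{7353288}$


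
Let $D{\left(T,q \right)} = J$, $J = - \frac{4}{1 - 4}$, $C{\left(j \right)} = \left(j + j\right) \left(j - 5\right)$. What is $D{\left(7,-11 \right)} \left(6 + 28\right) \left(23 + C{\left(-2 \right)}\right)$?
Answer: $2312$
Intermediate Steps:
$C{\left(j \right)} = 2 j \left(-5 + j\right)$
$J = \frac{4}{3}$ ($J = - \frac{4}{1 - 4} = - \frac{4}{-3} = \left(-4\right) \left(- \frac{1}{3}\right) = \frac{4}{3} \approx 1.3333$)
$D{\left(T,q \right)} = \frac{4}{3}$
$D{\left(7,-11 \right)} \left(6 + 28\right) \left(23 + C{\left(-2 \right)}\right) = \frac{4 \left(6 + 28\right) \left(23 + 2 \left(-2\right) \left(-5 - 2\right)\right)}{3} = \frac{4 \cdot 34 \left(23 + 2 \left(-2\right) \left(-7\right)\right)}{3} = \frac{4 \cdot 34 \left(23 + 28\right)}{3} = \frac{4 \cdot 34 \cdot 51}{3} = \frac{4}{3} \cdot 1734 = 2312$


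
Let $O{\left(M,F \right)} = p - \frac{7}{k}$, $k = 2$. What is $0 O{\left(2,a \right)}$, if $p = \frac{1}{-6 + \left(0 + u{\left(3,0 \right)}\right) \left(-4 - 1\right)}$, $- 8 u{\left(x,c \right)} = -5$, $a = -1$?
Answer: $0$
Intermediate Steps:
$u{\left(x,c \right)} = \frac{5}{8}$ ($u{\left(x,c \right)} = \left(- \frac{1}{8}\right) \left(-5\right) = \frac{5}{8}$)
$p = - \frac{8}{73}$ ($p = \frac{1}{-6 + \left(0 + \frac{5}{8}\right) \left(-4 - 1\right)} = \frac{1}{-6 + \frac{5}{8} \left(-5\right)} = \frac{1}{-6 - \frac{25}{8}} = \frac{1}{- \frac{73}{8}} = - \frac{8}{73} \approx -0.10959$)
$O{\left(M,F \right)} = - \frac{527}{146}$ ($O{\left(M,F \right)} = - \frac{8}{73} - \frac{7}{2} = - \frac{527}{146}$)
$0 O{\left(2,a \right)} = 0 \left(- \frac{527}{146}\right) = 0$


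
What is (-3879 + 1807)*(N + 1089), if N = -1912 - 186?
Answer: 2090648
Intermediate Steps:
N = -2098
(-3879 + 1807)*(N + 1089) = (-3879 + 1807)*(-2098 + 1089) = -2072*(-1009) = 2090648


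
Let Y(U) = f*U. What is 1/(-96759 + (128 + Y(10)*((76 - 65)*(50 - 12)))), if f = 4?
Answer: -1/79911 ≈ -1.2514e-5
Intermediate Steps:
Y(U) = 4*U
1/(-96759 + (128 + Y(10)*((76 - 65)*(50 - 12)))) = 1/(-96759 + (128 + (4*10)*((76 - 65)*(50 - 12)))) = 1/(-96759 + (128 + 40*(11*38))) = 1/(-96759 + (128 + 40*418)) = 1/(-96759 + (128 + 16720)) = 1/(-96759 + 16848) = 1/(-79911) = -1/79911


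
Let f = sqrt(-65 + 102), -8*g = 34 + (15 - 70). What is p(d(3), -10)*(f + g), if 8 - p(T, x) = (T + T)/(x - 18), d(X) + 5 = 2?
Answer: 327/16 + 109*sqrt(37)/14 ≈ 67.796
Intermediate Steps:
d(X) = -3 (d(X) = -5 + 2 = -3)
p(T, x) = 8 - 2*T/(-18 + x) (p(T, x) = 8 - (T + T)/(x - 18) = 8 - 2*T/(-18 + x))
g = 21/8 (g = -(34 + (15 - 70))/8 = -(34 - 55)/8 = -1/8*(-21) = 21/8 ≈ 2.6250)
f = sqrt(37) ≈ 6.0828
p(d(3), -10)*(f + g) = (2*(-72 - 1*(-3) + 4*(-10))/(-18 - 10))*(sqrt(37) + 21/8) = (2*(-72 + 3 - 40)/(-28))*(21/8 + sqrt(37)) = (2*(-1/28)*(-109))*(21/8 + sqrt(37)) = 109*(21/8 + sqrt(37))/14 = 327/16 + 109*sqrt(37)/14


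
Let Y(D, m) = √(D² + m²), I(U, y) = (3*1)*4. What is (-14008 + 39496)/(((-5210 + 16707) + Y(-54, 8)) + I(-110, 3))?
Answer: 97780464/44151367 - 16992*√745/44151367 ≈ 2.2042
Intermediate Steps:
I(U, y) = 12 (I(U, y) = 3*4 = 12)
(-14008 + 39496)/(((-5210 + 16707) + Y(-54, 8)) + I(-110, 3)) = (-14008 + 39496)/(((-5210 + 16707) + √((-54)² + 8²)) + 12) = 25488/((11497 + √(2916 + 64)) + 12) = 25488/((11497 + √2980) + 12) = 25488/((11497 + 2*√745) + 12) = 25488/(11509 + 2*√745)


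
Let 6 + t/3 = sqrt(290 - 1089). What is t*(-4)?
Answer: 72 - 12*I*sqrt(799) ≈ 72.0 - 339.2*I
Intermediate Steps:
t = -18 + 3*I*sqrt(799) (t = -18 + 3*sqrt(290 - 1089) = -18 + 3*sqrt(-799) = -18 + 3*(I*sqrt(799)) = -18 + 3*I*sqrt(799) ≈ -18.0 + 84.8*I)
t*(-4) = (-18 + 3*I*sqrt(799))*(-4) = 72 - 12*I*sqrt(799)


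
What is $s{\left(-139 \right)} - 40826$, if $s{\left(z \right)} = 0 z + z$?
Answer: $-40965$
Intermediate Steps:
$s{\left(z \right)} = z$ ($s{\left(z \right)} = 0 + z = z$)
$s{\left(-139 \right)} - 40826 = -139 - 40826 = -40965$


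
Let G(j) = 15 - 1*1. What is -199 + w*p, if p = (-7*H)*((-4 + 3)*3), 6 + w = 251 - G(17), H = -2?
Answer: -9901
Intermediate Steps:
G(j) = 14 (G(j) = 15 - 1 = 14)
w = 231 (w = -6 + (251 - 1*14) = -6 + (251 - 14) = -6 + 237 = 231)
p = -42 (p = (-7*(-2))*((-4 + 3)*3) = 14*(-1*3) = 14*(-3) = -42)
-199 + w*p = -199 + 231*(-42) = -199 - 9702 = -9901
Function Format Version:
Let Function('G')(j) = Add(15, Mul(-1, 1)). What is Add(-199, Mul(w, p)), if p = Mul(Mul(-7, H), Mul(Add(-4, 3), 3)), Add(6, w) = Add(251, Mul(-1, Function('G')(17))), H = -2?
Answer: -9901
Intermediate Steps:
Function('G')(j) = 14 (Function('G')(j) = Add(15, -1) = 14)
w = 231 (w = Add(-6, Add(251, Mul(-1, 14))) = Add(-6, Add(251, -14)) = Add(-6, 237) = 231)
p = -42 (p = Mul(Mul(-7, -2), Mul(Add(-4, 3), 3)) = Mul(14, Mul(-1, 3)) = Mul(14, -3) = -42)
Add(-199, Mul(w, p)) = Add(-199, Mul(231, -42)) = Add(-199, -9702) = -9901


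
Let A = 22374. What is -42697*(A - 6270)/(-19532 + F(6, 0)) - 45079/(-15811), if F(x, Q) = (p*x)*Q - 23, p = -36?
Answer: 10872406347613/309184105 ≈ 35165.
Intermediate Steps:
F(x, Q) = -23 - 36*Q*x (F(x, Q) = (-36*x)*Q - 23 = -36*Q*x - 23 = -23 - 36*Q*x)
-42697*(A - 6270)/(-19532 + F(6, 0)) - 45079/(-15811) = -42697*(22374 - 6270)/(-19532 + (-23 - 36*0*6)) - 45079/(-15811) = -42697*16104/(-19532 + (-23 + 0)) - 45079*(-1/15811) = -42697*16104/(-19532 - 23) + 45079/15811 = -42697/((-19555*1/16104)) + 45079/15811 = -42697/(-19555/16104) + 45079/15811 = -42697*(-16104/19555) + 45079/15811 = 687592488/19555 + 45079/15811 = 10872406347613/309184105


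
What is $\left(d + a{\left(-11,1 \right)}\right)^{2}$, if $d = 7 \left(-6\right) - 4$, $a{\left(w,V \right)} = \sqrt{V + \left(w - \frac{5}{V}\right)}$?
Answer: $\left(46 - i \sqrt{15}\right)^{2} \approx 2101.0 - 356.31 i$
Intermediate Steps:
$a{\left(w,V \right)} = \sqrt{V + w - \frac{5}{V}}$ ($a{\left(w,V \right)} = \sqrt{V + \left(w - \frac{5}{V}\right)} = \sqrt{V + w - \frac{5}{V}}$)
$d = -46$ ($d = -42 - 4 = -46$)
$\left(d + a{\left(-11,1 \right)}\right)^{2} = \left(-46 + \sqrt{1 - 11 - \frac{5}{1}}\right)^{2} = \left(-46 + \sqrt{1 - 11 - 5}\right)^{2} = \left(-46 + \sqrt{-15}\right)^{2} = \left(-46 + i \sqrt{15}\right)^{2}$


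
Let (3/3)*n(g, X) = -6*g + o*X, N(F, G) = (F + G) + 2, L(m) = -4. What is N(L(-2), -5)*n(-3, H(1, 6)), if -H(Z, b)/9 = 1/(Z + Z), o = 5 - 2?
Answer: -63/2 ≈ -31.500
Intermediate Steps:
o = 3
N(F, G) = 2 + F + G
H(Z, b) = -9/(2*Z) (H(Z, b) = -9/(Z + Z) = -9*1/(2*Z) = -9/(2*Z))
n(g, X) = -6*g + 3*X
N(L(-2), -5)*n(-3, H(1, 6)) = (2 - 4 - 5)*(-6*(-3) + 3*(-9/2/1)) = -7*(18 + 3*(-9/2*1)) = -7*(18 + 3*(-9/2)) = -7*(18 - 27/2) = -7*9/2 = -63/2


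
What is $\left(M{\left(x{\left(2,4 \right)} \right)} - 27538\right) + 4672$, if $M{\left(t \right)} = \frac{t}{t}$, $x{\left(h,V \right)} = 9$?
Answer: $-22865$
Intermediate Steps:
$M{\left(t \right)} = 1$
$\left(M{\left(x{\left(2,4 \right)} \right)} - 27538\right) + 4672 = \left(1 - 27538\right) + 4672 = -27537 + 4672 = -22865$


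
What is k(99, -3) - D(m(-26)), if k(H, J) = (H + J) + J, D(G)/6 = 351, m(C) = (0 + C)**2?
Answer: -2013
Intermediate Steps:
m(C) = C**2
D(G) = 2106 (D(G) = 6*351 = 2106)
k(H, J) = H + 2*J
k(99, -3) - D(m(-26)) = (99 + 2*(-3)) - 1*2106 = (99 - 6) - 2106 = 93 - 2106 = -2013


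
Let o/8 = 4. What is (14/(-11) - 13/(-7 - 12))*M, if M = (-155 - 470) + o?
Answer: 72939/209 ≈ 348.99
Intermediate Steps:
o = 32 (o = 8*4 = 32)
M = -593 (M = (-155 - 470) + 32 = -625 + 32 = -593)
(14/(-11) - 13/(-7 - 12))*M = (14/(-11) - 13/(-7 - 12))*(-593) = (14*(-1/11) - 13/(-19))*(-593) = (-14/11 - 13*(-1/19))*(-593) = (-14/11 + 13/19)*(-593) = -123/209*(-593) = 72939/209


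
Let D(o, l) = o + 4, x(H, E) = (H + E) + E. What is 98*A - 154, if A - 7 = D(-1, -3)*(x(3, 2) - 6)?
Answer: 826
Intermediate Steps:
x(H, E) = H + 2*E (x(H, E) = (E + H) + E = H + 2*E)
D(o, l) = 4 + o
A = 10 (A = 7 + (4 - 1)*((3 + 2*2) - 6) = 7 + 3*((3 + 4) - 6) = 7 + 3*(7 - 6) = 7 + 3*1 = 7 + 3 = 10)
98*A - 154 = 98*10 - 154 = 980 - 154 = 826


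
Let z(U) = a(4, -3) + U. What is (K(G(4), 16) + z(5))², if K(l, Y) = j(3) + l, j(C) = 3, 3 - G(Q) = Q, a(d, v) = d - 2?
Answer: 81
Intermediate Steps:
a(d, v) = -2 + d
G(Q) = 3 - Q
K(l, Y) = 3 + l
z(U) = 2 + U (z(U) = (-2 + 4) + U = 2 + U)
(K(G(4), 16) + z(5))² = ((3 + (3 - 1*4)) + (2 + 5))² = ((3 + (3 - 4)) + 7)² = ((3 - 1) + 7)² = (2 + 7)² = 9² = 81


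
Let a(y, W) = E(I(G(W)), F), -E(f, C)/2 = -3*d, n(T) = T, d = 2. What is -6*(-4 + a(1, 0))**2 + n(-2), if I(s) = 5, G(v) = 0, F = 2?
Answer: -386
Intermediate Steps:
E(f, C) = 12 (E(f, C) = -(-6)*2 = -2*(-6) = 12)
a(y, W) = 12
-6*(-4 + a(1, 0))**2 + n(-2) = -6*(-4 + 12)**2 - 2 = -6*8**2 - 2 = -6*64 - 2 = -384 - 2 = -386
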